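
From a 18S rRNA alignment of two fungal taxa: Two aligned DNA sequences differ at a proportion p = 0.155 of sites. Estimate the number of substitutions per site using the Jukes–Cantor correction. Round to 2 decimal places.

0.17

d = −(3/4) ln(1 − 4p/3) = −0.75 ln(1 − 0.206667) = −0.75 ln(0.793333)
  = −0.75 × (-0.231512) = 0.173634 substitutions/site.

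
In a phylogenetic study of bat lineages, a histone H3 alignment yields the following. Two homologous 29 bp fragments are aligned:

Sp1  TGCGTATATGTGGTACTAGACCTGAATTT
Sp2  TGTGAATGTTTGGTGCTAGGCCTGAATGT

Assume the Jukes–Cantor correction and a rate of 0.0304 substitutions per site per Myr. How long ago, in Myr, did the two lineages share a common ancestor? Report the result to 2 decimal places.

The sequences differ at 7 of 29 sites (3, 5, 8, 10, 15, 20, 28), so p = 7/29 ≈ 0.241379.
d = −(3/4) ln(1 − 4p/3) = −0.75 ln(1 − 0.321839) = −0.75 ln(0.678161)
  = −0.75 × (-0.388371) = 0.291278 substitutions/site.
Under a molecular clock d = 2μt, so t = d/(2μ) = 0.291278 / (2 × 0.0304) = 4.79 Myr.

4.79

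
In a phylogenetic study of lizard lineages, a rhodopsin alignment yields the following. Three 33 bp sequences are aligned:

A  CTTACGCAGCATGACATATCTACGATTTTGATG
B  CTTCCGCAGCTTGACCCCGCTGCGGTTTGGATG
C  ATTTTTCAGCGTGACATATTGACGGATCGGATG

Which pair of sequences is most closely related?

A–B: 9/33 differ, p = 0.273, d = 0.339.
A–C: 11/33 differ, p = 0.333, d = 0.441.
B–C: 14/33 differ, p = 0.424, d = 0.625.
The smallest distance is between A and B.

A and B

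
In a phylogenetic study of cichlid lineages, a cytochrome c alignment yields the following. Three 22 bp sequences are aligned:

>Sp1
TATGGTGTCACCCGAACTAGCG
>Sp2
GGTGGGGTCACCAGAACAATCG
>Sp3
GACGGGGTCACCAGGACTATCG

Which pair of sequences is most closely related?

Sp1–Sp2: 6/22 differ, p = 0.273, d = 0.339.
Sp1–Sp3: 6/22 differ, p = 0.273, d = 0.339.
Sp2–Sp3: 4/22 differ, p = 0.182, d = 0.208.
The smallest distance is between Sp2 and Sp3.

Sp2 and Sp3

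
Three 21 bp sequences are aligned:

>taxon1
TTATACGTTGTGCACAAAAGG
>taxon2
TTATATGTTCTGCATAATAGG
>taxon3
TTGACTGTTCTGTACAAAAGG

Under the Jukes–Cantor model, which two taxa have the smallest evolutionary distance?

taxon1 and taxon2

taxon1–taxon2: 4/21 differ, p = 0.190, d = 0.220.
taxon1–taxon3: 6/21 differ, p = 0.286, d = 0.360.
taxon2–taxon3: 6/21 differ, p = 0.286, d = 0.360.
The smallest distance is between taxon1 and taxon2.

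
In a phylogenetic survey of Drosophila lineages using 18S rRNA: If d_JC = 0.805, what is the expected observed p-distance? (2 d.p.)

p = (3/4)(1 − e^(−4d/3)) = 0.75 × (1 − e^(-1.073333)) = 0.75 × (1 − 0.341867) = 0.493600.

0.49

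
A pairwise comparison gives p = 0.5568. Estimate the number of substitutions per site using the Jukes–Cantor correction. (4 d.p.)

d = −(3/4) ln(1 − 4p/3) = −0.75 ln(1 − 0.7424) = −0.75 ln(0.2576)
  = −0.75 × (-1.356347) = 1.017260 substitutions/site.

1.0173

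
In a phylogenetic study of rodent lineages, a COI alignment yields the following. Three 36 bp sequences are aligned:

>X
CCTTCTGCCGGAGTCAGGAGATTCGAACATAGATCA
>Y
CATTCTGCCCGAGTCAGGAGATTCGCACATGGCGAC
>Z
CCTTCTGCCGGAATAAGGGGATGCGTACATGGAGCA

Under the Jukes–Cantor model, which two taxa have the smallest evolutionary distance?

X–Y: 8/36 differ, p = 0.222, d = 0.264.
X–Z: 7/36 differ, p = 0.194, d = 0.225.
Y–Z: 10/36 differ, p = 0.278, d = 0.347.
The smallest distance is between X and Z.

X and Z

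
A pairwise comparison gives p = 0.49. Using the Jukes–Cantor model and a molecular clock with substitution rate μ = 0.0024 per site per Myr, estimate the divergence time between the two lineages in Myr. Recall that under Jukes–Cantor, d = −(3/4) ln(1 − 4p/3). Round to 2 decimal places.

165.53

d = −(3/4) ln(1 − 4p/3) = −0.75 ln(1 − 0.653333) = −0.75 ln(0.346667)
  = −0.75 × (-1.059391) = 0.794543 substitutions/site.
Under a molecular clock d = 2μt, so t = d/(2μ) = 0.794543 / (2 × 0.0024) = 165.53 Myr.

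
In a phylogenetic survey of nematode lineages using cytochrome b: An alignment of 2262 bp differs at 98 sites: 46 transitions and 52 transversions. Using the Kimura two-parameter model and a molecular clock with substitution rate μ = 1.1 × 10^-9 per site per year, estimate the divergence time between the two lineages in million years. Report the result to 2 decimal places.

P = 46/2262 ≈ 0.020336 and Q = 52/2262 ≈ 0.022989.
Under the Kimura two-parameter model, d = −½ ln(1 − 2P − Q) − ¼ ln(1 − 2Q).
1 − 2P − Q = 0.936339, giving −½ ln(0.936339) = 0.032889.
1 − 2Q = 0.954022, giving −¼ ln(0.954022) = 0.011767.
d = 0.032889 + 0.011767 = 0.044656.
Under a molecular clock d = 2μt, so t = d/(2μ) = 0.044656 / (2 × 1.1 × 10^-9) = 20.30 million years.

20.30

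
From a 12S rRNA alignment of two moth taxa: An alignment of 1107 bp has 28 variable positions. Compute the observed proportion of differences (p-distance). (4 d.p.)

0.0253

p = 28/1107 = 0.025293… ≈ 0.0253 (to 4 d.p.).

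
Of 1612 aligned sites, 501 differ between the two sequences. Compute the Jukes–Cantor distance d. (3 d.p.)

0.401

p = 501/1612 ≈ 0.310794.
d = −(3/4) ln(1 − 4p/3) = −0.75 ln(1 − 0.414392) = −0.75 ln(0.585608)
  = −0.75 × (-0.535105) = 0.401329 substitutions/site.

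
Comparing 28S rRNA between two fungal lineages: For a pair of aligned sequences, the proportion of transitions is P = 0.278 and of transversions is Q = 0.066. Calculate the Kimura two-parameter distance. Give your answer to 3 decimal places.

Under the Kimura two-parameter model, d = −½ ln(1 − 2P − Q) − ¼ ln(1 − 2Q).
1 − 2P − Q = 0.378, giving −½ ln(0.378) = 0.486431.
1 − 2Q = 0.868, giving −¼ ln(0.868) = 0.035391.
d = 0.486431 + 0.035391 = 0.521822.

0.522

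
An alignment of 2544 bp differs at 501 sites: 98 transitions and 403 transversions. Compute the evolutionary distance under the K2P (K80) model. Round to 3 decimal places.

P = 98/2544 ≈ 0.038522 and Q = 403/2544 ≈ 0.158412.
Under the Kimura two-parameter model, d = −½ ln(1 − 2P − Q) − ¼ ln(1 − 2Q).
1 − 2P − Q = 0.764544, giving −½ ln(0.764544) = 0.134238.
1 − 2Q = 0.683176, giving −¼ ln(0.683176) = 0.095251.
d = 0.134238 + 0.095251 = 0.229489.

0.229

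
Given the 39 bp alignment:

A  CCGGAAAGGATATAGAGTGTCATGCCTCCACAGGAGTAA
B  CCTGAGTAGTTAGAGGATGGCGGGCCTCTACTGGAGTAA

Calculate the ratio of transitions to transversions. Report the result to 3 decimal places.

0.857

Transitions are A↔G and C↔T; transversions are all other mismatches.
Transitions: 6. Transversions: 7.
R = 6/7 = 0.857142… ≈ 0.857 (to 3 d.p.).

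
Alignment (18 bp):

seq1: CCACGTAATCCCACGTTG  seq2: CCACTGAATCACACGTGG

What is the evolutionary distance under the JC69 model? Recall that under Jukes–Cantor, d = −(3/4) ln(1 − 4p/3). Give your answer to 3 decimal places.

0.264

The sequences differ at 4 of 18 sites (5, 6, 11, 17), so p = 4/18 ≈ 0.222222.
d = −(3/4) ln(1 − 4p/3) = −0.75 ln(1 − 0.296296) = −0.75 ln(0.703704)
  = −0.75 × (-0.351397) = 0.263548 substitutions/site.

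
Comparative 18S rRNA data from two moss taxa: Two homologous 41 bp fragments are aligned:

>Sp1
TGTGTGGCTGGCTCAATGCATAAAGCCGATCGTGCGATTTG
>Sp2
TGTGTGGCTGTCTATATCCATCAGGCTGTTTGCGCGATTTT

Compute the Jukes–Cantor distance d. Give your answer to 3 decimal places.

The sequences differ at 11 of 41 sites, so p = 11/41 ≈ 0.268293.
d = −(3/4) ln(1 − 4p/3) = −0.75 ln(1 − 0.357724) = −0.75 ln(0.642276)
  = −0.75 × (-0.442737) = 0.332053 substitutions/site.

0.332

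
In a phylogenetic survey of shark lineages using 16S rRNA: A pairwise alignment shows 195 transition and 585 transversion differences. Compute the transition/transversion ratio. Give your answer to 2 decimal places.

R = 195/585 = 0.333333… ≈ 0.33 (to 2 d.p.).

0.33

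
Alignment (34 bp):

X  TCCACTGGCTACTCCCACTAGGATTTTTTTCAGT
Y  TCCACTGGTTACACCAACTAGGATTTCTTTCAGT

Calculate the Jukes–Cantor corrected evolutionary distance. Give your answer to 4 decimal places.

0.1280

The sequences differ at 4 of 34 sites (9, 13, 16, 27), so p = 4/34 ≈ 0.117647.
d = −(3/4) ln(1 − 4p/3) = −0.75 ln(1 − 0.156863) = −0.75 ln(0.843137)
  = −0.75 × (-0.170626) = 0.127970 substitutions/site.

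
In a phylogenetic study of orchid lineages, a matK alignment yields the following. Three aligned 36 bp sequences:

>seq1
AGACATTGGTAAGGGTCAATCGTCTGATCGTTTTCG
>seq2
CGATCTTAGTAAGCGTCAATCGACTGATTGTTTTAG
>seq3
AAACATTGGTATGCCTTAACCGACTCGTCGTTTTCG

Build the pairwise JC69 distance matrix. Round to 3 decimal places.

seq1–seq2: 8/36 sites differ → p ≈ 0.222222, d = −0.75 ln(1 − 0.296296) = 0.263548 ≈ 0.264.
seq1–seq3: 9/36 sites differ → p = 0.25, d = −0.75 ln(1 − 0.333333) = 0.304098 ≈ 0.304.
seq2–seq3: 13/36 sites differ → p ≈ 0.361111, d = −0.75 ln(1 − 0.481481) = 0.492584 ≈ 0.493.

d(seq1,seq2) = 0.264, d(seq1,seq3) = 0.304, d(seq2,seq3) = 0.493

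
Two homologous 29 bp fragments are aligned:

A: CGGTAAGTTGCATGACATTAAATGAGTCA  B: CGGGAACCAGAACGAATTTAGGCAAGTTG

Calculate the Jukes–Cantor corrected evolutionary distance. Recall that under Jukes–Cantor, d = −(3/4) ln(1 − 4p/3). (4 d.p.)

0.7739

The sequences differ at 14 of 29 sites, so p = 14/29 ≈ 0.482759.
d = −(3/4) ln(1 − 4p/3) = −0.75 ln(1 − 0.643679) = −0.75 ln(0.356321)
  = −0.75 × (-1.031923) = 0.773942 substitutions/site.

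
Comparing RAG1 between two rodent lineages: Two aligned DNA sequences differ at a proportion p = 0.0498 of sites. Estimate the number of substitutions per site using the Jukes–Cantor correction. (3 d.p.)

d = −(3/4) ln(1 − 4p/3) = −0.75 ln(1 − 0.0664) = −0.75 ln(0.9336)
  = −0.75 × (-0.068707) = 0.051530 substitutions/site.

0.052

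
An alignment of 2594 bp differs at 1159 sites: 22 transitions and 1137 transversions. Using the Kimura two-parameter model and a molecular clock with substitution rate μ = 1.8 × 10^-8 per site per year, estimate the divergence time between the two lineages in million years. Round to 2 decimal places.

P = 22/2594 ≈ 0.008481 and Q = 1137/2594 ≈ 0.438319.
Under the Kimura two-parameter model, d = −½ ln(1 − 2P − Q) − ¼ ln(1 − 2Q).
1 − 2P − Q = 0.544719, giving −½ ln(0.544719) = 0.303743.
1 − 2Q = 0.123362, giving −¼ ln(0.123362) = 0.523158.
d = 0.303743 + 0.523158 = 0.826901.
Under a molecular clock d = 2μt, so t = d/(2μ) = 0.826901 / (2 × 1.8 × 10^-8) = 22.97 million years.

22.97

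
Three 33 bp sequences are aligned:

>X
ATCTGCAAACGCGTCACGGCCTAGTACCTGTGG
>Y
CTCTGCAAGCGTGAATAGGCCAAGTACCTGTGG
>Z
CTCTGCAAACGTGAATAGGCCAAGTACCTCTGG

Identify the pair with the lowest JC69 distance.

Y and Z

X–Y: 8/33 differ, p = 0.242, d = 0.293.
X–Z: 8/33 differ, p = 0.242, d = 0.293.
Y–Z: 2/33 differ, p = 0.061, d = 0.063.
The smallest distance is between Y and Z.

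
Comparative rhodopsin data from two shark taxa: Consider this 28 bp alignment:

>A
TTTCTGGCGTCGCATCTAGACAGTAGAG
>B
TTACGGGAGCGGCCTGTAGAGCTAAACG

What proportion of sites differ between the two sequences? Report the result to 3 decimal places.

0.464

The sequences differ at 13 of 28 positions.
p = 13/28 = 0.464285… ≈ 0.464 (to 3 d.p.).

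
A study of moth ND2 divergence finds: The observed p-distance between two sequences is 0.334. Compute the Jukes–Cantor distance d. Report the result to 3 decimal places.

d = −(3/4) ln(1 − 4p/3) = −0.75 ln(1 − 0.445333) = −0.75 ln(0.554667)
  = −0.75 × (-0.589387) = 0.442040 substitutions/site.

0.442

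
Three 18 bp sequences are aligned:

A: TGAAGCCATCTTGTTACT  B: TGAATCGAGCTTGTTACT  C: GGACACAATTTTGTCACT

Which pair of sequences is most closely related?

A and B

A–B: 3/18 differ, p = 0.167, d = 0.188.
A–C: 6/18 differ, p = 0.333, d = 0.441.
B–C: 7/18 differ, p = 0.389, d = 0.548.
The smallest distance is between A and B.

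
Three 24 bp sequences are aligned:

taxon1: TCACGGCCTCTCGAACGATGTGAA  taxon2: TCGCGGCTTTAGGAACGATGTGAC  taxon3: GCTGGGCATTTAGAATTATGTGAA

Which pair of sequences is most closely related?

taxon1–taxon2: 6/24 differ, p = 0.250, d = 0.304.
taxon1–taxon3: 8/24 differ, p = 0.333, d = 0.441.
taxon2–taxon3: 9/24 differ, p = 0.375, d = 0.520.
The smallest distance is between taxon1 and taxon2.

taxon1 and taxon2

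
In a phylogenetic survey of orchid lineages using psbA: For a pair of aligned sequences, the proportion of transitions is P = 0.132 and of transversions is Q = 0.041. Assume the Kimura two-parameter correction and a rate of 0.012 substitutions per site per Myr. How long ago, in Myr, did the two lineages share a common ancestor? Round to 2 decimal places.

Under the Kimura two-parameter model, d = −½ ln(1 − 2P − Q) − ¼ ln(1 − 2Q).
1 − 2P − Q = 0.695, giving −½ ln(0.695) = 0.181922.
1 − 2Q = 0.918, giving −¼ ln(0.918) = 0.021389.
d = 0.181922 + 0.021389 = 0.203311.
Under a molecular clock d = 2μt, so t = d/(2μ) = 0.203311 / (2 × 0.012) = 8.47 Myr.

8.47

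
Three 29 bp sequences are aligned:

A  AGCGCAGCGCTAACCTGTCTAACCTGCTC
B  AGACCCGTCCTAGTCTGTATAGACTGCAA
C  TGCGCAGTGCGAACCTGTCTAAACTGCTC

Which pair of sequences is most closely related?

A and C

A–B: 12/29 differ, p = 0.414, d = 0.602.
A–C: 4/29 differ, p = 0.138, d = 0.152.
B–C: 12/29 differ, p = 0.414, d = 0.602.
The smallest distance is between A and C.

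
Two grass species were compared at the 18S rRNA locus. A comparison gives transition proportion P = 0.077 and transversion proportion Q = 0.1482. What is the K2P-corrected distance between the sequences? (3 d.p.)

0.268

Under the Kimura two-parameter model, d = −½ ln(1 − 2P − Q) − ¼ ln(1 − 2Q).
1 − 2P − Q = 0.6978, giving −½ ln(0.6978) = 0.179911.
1 − 2Q = 0.7036, giving −¼ ln(0.7036) = 0.087886.
d = 0.179911 + 0.087886 = 0.267797.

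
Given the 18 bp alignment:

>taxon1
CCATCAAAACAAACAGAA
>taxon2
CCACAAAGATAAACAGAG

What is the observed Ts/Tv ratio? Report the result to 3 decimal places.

Transitions are A↔G and C↔T; transversions are all other mismatches.
Transitions: 4. Transversions: 1.
R = 4/1 = 4.000.

4.000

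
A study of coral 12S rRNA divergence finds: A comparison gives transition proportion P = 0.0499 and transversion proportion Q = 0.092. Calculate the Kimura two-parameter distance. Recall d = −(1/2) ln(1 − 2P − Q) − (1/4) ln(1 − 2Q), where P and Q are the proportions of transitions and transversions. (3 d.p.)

0.157

Under the Kimura two-parameter model, d = −½ ln(1 − 2P − Q) − ¼ ln(1 − 2Q).
1 − 2P − Q = 0.8082, giving −½ ln(0.8082) = 0.106473.
1 − 2Q = 0.816, giving −¼ ln(0.816) = 0.050835.
d = 0.106473 + 0.050835 = 0.157308.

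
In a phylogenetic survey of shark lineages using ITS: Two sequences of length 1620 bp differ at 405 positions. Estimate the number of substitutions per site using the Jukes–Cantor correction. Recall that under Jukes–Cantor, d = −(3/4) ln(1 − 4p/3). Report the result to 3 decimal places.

0.304

p = 405/1620 = 0.25.
d = −(3/4) ln(1 − 4p/3) = −0.75 ln(1 − 0.333333) = −0.75 ln(0.666667)
  = −0.75 × (-0.405465) = 0.304099 substitutions/site.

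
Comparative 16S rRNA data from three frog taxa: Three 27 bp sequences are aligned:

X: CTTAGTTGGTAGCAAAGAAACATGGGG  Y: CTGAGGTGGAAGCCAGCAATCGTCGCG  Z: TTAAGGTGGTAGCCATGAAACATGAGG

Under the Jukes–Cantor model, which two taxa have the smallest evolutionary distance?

X–Y: 10/27 differ, p = 0.370, d = 0.511.
X–Z: 6/27 differ, p = 0.222, d = 0.264.
Y–Z: 10/27 differ, p = 0.370, d = 0.511.
The smallest distance is between X and Z.

X and Z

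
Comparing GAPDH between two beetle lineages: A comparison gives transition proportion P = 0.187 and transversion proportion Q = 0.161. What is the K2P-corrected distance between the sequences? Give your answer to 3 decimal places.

0.480

Under the Kimura two-parameter model, d = −½ ln(1 − 2P − Q) − ¼ ln(1 − 2Q).
1 − 2P − Q = 0.465, giving −½ ln(0.465) = 0.382859.
1 − 2Q = 0.678, giving −¼ ln(0.678) = 0.097152.
d = 0.382859 + 0.097152 = 0.480011.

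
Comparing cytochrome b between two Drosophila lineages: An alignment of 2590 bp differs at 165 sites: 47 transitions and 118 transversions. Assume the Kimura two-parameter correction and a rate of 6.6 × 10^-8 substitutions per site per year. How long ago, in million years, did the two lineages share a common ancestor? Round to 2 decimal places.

P = 47/2590 ≈ 0.018147 and Q = 118/2590 ≈ 0.04556.
Under the Kimura two-parameter model, d = −½ ln(1 − 2P − Q) − ¼ ln(1 − 2Q).
1 − 2P − Q = 0.918146, giving −½ ln(0.918146) = 0.042699.
1 − 2Q = 0.90888, giving −¼ ln(0.90888) = 0.023886.
d = 0.042699 + 0.023886 = 0.066585.
Under a molecular clock d = 2μt, so t = d/(2μ) = 0.066585 / (2 × 6.6 × 10^-8) = 0.50 million years.

0.50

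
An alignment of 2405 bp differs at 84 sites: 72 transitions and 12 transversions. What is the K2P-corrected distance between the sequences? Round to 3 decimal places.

0.036

P = 72/2405 ≈ 0.029938 and Q = 12/2405 ≈ 0.00499.
Under the Kimura two-parameter model, d = −½ ln(1 − 2P − Q) − ¼ ln(1 − 2Q).
1 − 2P − Q = 0.935134, giving −½ ln(0.935134) = 0.033533.
1 − 2Q = 0.99002, giving −¼ ln(0.99002) = 0.002508.
d = 0.033533 + 0.002508 = 0.036041.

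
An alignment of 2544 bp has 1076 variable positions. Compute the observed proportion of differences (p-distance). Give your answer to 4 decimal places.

p = 1076/2544 = 0.422955… ≈ 0.4230 (to 4 d.p.).

0.4230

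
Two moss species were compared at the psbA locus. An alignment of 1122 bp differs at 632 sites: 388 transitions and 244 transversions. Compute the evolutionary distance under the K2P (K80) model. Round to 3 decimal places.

P = 388/1122 ≈ 0.345811 and Q = 244/1122 ≈ 0.217469.
Under the Kimura two-parameter model, d = −½ ln(1 − 2P − Q) − ¼ ln(1 − 2Q).
1 − 2P − Q = 0.090909, giving −½ ln(0.090909) = 1.198948.
1 − 2Q = 0.565062, giving −¼ ln(0.565062) = 0.142705.
d = 1.198948 + 0.142705 = 1.341653.

1.342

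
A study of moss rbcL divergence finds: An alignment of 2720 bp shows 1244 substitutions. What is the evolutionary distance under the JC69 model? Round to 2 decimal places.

p = 1244/2720 ≈ 0.457353.
d = −(3/4) ln(1 − 4p/3) = −0.75 ln(1 − 0.609804) = −0.75 ln(0.390196)
  = −0.75 × (-0.941106) = 0.705830 substitutions/site.

0.71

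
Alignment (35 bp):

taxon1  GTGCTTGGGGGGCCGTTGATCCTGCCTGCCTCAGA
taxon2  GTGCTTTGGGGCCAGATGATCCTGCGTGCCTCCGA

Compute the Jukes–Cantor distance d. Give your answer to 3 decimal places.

0.195

The sequences differ at 6 of 35 sites (7, 12, 14, 16, 26, 33), so p = 6/35 ≈ 0.171429.
d = −(3/4) ln(1 − 4p/3) = −0.75 ln(1 − 0.228572) = −0.75 ln(0.771428)
  = −0.75 × (-0.259512) = 0.194634 substitutions/site.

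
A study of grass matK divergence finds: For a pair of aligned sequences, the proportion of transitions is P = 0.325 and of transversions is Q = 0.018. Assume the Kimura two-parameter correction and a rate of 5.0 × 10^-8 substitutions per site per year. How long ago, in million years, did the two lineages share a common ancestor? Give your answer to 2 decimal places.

5.60

Under the Kimura two-parameter model, d = −½ ln(1 − 2P − Q) − ¼ ln(1 − 2Q).
1 − 2P − Q = 0.332, giving −½ ln(0.332) = 0.551310.
1 − 2Q = 0.964, giving −¼ ln(0.964) = 0.009166.
d = 0.551310 + 0.009166 = 0.560476.
Under a molecular clock d = 2μt, so t = d/(2μ) = 0.560476 / (2 × 5.0 × 10^-8) = 5.60 million years.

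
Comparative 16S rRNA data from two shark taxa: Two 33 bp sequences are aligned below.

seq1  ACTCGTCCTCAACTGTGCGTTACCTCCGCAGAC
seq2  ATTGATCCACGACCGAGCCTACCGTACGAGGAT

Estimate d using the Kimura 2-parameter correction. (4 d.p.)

Of 33 sites, 6 differences are transitions and 9 are transversions, so P = 6/33 ≈ 0.181818 and Q = 9/33 ≈ 0.272727.
Under the Kimura two-parameter model, d = −½ ln(1 − 2P − Q) − ¼ ln(1 − 2Q).
1 − 2P − Q = 0.363637, giving −½ ln(0.363637) = 0.505800.
1 − 2Q = 0.454546, giving −¼ ln(0.454546) = 0.197114.
d = 0.505800 + 0.197114 = 0.702914.

0.7029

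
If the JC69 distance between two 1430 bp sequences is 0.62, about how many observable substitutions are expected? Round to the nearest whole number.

Invert JC69: p = (3/4)(1 − e^(−4d/3)) = 0.75 × (1 − e^(-0.826667)) = 0.75 × (1 − 0.437505) = 0.421871.
Expected differing sites = pL ≈ 0.421871 × 1430 = 603.27553 ≈ 603.

603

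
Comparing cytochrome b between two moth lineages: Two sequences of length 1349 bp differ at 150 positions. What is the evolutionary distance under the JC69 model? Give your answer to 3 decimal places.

p = 150/1349 ≈ 0.111193.
d = −(3/4) ln(1 − 4p/3) = −0.75 ln(1 − 0.148257) = −0.75 ln(0.851743)
  = −0.75 × (-0.160470) = 0.120353 substitutions/site.

0.120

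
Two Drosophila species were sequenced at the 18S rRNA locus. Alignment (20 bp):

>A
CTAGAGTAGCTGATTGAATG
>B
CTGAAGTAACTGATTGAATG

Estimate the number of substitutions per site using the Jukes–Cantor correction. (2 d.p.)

0.17

The sequences differ at 3 of 20 sites (3, 4, 9), so p = 3/20 = 0.15.
d = −(3/4) ln(1 − 4p/3) = −0.75 ln(1 − 0.2) = −0.75 ln(0.8)
  = −0.75 × (-0.223144) = 0.167358 substitutions/site.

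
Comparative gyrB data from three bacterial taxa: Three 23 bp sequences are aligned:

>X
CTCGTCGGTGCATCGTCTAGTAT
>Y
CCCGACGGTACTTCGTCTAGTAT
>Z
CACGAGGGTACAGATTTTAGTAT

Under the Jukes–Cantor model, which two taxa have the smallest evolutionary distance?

X and Y

X–Y: 4/23 differ, p = 0.174, d = 0.198.
X–Z: 8/23 differ, p = 0.348, d = 0.467.
Y–Z: 7/23 differ, p = 0.304, d = 0.390.
The smallest distance is between X and Y.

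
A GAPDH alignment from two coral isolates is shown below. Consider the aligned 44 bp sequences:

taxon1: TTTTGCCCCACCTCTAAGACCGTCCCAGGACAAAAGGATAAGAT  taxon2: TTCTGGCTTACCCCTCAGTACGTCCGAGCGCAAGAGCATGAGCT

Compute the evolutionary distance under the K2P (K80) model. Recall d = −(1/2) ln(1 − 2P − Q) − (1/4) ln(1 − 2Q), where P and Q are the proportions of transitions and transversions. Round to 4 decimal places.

0.4596

Of 44 sites, 7 differences are transitions and 8 are transversions, so P = 7/44 ≈ 0.159091 and Q = 8/44 ≈ 0.181818.
Under the Kimura two-parameter model, d = −½ ln(1 − 2P − Q) − ¼ ln(1 − 2Q).
1 − 2P − Q = 0.5, giving −½ ln(0.5) = 0.346574.
1 − 2Q = 0.636364, giving −¼ ln(0.636364) = 0.112996.
d = 0.346574 + 0.112996 = 0.459570.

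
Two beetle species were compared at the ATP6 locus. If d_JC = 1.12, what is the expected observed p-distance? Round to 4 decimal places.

p = (3/4)(1 − e^(−4d/3)) = 0.75 × (1 − e^(-1.493333)) = 0.75 × (1 − 0.224623) = 0.581533.

0.5815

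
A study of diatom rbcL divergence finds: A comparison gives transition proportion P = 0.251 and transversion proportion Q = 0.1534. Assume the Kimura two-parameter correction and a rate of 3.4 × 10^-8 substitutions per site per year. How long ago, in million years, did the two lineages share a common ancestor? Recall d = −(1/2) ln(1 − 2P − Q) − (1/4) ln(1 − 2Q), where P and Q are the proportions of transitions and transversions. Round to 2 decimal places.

Under the Kimura two-parameter model, d = −½ ln(1 − 2P − Q) − ¼ ln(1 − 2Q).
1 − 2P − Q = 0.3446, giving −½ ln(0.3446) = 0.532685.
1 − 2Q = 0.6932, giving −¼ ln(0.6932) = 0.091609.
d = 0.532685 + 0.091609 = 0.624294.
Under a molecular clock d = 2μt, so t = d/(2μ) = 0.624294 / (2 × 3.4 × 10^-8) = 9.18 million years.

9.18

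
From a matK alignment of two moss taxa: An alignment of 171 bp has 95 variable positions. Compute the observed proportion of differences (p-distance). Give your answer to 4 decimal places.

0.5556

p = 95/171 = 0.555555… ≈ 0.5556 (to 4 d.p.).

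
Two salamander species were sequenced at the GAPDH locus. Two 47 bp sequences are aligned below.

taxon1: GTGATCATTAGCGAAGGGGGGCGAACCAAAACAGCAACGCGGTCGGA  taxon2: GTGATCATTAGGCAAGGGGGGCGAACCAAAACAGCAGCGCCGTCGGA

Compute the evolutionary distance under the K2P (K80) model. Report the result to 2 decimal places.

0.09

Of 47 sites, 1 differences are transitions and 3 are transversions, so P = 1/47 ≈ 0.021277 and Q = 3/47 ≈ 0.06383.
Under the Kimura two-parameter model, d = −½ ln(1 − 2P − Q) − ¼ ln(1 − 2Q).
1 − 2P − Q = 0.893616, giving −½ ln(0.893616) = 0.056240.
1 − 2Q = 0.87234, giving −¼ ln(0.87234) = 0.034144.
d = 0.056240 + 0.034144 = 0.090384.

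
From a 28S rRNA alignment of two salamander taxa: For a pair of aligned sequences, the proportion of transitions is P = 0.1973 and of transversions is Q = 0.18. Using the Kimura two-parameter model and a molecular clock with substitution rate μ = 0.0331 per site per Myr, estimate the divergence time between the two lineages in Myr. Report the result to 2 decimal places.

Under the Kimura two-parameter model, d = −½ ln(1 − 2P − Q) − ¼ ln(1 − 2Q).
1 − 2P − Q = 0.4254, giving −½ ln(0.4254) = 0.427363.
1 − 2Q = 0.64, giving −¼ ln(0.64) = 0.111572.
d = 0.427363 + 0.111572 = 0.538935.
Under a molecular clock d = 2μt, so t = d/(2μ) = 0.538935 / (2 × 0.0331) = 8.14 Myr.

8.14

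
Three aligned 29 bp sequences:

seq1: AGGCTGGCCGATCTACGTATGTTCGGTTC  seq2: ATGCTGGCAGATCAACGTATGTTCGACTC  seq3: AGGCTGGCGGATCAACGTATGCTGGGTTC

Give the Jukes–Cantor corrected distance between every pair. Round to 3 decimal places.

seq1–seq2: 5/29 sites differ → p ≈ 0.172414, d = −0.75 ln(1 − 0.229885) = 0.195912 ≈ 0.196.
seq1–seq3: 4/29 sites differ → p ≈ 0.137931, d = −0.75 ln(1 − 0.183908) = 0.152421 ≈ 0.152.
seq2–seq3: 6/29 sites differ → p ≈ 0.206897, d = −0.75 ln(1 − 0.275863) = 0.242081 ≈ 0.242.

d(seq1,seq2) = 0.196, d(seq1,seq3) = 0.152, d(seq2,seq3) = 0.242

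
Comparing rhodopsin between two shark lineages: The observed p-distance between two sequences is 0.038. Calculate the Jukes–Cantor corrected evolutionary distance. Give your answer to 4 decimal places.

0.0390

d = −(3/4) ln(1 − 4p/3) = −0.75 ln(1 − 0.050667) = −0.75 ln(0.949333)
  = −0.75 × (-0.051996) = 0.038997 substitutions/site.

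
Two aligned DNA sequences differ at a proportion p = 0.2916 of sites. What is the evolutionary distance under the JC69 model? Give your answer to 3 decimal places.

0.369

d = −(3/4) ln(1 − 4p/3) = −0.75 ln(1 − 0.3888) = −0.75 ln(0.6112)
  = −0.75 × (-0.492331) = 0.369248 substitutions/site.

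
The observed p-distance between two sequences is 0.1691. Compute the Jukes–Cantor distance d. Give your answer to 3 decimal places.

d = −(3/4) ln(1 − 4p/3) = −0.75 ln(1 − 0.225467) = −0.75 ln(0.774533)
  = −0.75 × (-0.255495) = 0.191621 substitutions/site.

0.192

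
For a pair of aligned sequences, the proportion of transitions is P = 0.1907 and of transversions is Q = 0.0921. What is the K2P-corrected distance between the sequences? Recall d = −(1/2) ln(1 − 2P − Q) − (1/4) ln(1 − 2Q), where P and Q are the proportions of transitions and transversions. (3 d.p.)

Under the Kimura two-parameter model, d = −½ ln(1 − 2P − Q) − ¼ ln(1 − 2Q).
1 − 2P − Q = 0.5265, giving −½ ln(0.5265) = 0.320752.
1 − 2Q = 0.8158, giving −¼ ln(0.8158) = 0.050897.
d = 0.320752 + 0.050897 = 0.371649.

0.372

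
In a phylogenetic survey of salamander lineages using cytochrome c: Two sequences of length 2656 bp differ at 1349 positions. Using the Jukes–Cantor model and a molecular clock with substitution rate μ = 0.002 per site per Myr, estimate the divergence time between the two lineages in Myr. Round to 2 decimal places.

212.02

p = 1349/2656 ≈ 0.507907.
d = −(3/4) ln(1 − 4p/3) = −0.75 ln(1 − 0.677209) = −0.75 ln(0.322791)
  = −0.75 × (-1.130750) = 0.848063 substitutions/site.
Under a molecular clock d = 2μt, so t = d/(2μ) = 0.848063 / (2 × 0.002) = 212.02 Myr.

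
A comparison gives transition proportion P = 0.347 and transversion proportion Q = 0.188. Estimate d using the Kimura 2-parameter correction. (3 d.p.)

1.186

Under the Kimura two-parameter model, d = −½ ln(1 − 2P − Q) − ¼ ln(1 − 2Q).
1 − 2P − Q = 0.118, giving −½ ln(0.118) = 1.068535.
1 − 2Q = 0.624, giving −¼ ln(0.624) = 0.117901.
d = 1.068535 + 0.117901 = 1.186436.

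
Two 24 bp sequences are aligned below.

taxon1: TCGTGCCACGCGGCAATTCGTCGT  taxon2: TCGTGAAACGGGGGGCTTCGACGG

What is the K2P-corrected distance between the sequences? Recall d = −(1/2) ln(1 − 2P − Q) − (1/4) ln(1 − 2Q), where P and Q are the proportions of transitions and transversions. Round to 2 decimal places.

0.45

Of 24 sites, 1 differences are transitions and 7 are transversions, so P = 1/24 ≈ 0.041667 and Q = 7/24 ≈ 0.291667.
Under the Kimura two-parameter model, d = −½ ln(1 − 2P − Q) − ¼ ln(1 − 2Q).
1 − 2P − Q = 0.624999, giving −½ ln(0.624999) = 0.235003.
1 − 2Q = 0.416666, giving −¼ ln(0.416666) = 0.218868.
d = 0.235003 + 0.218868 = 0.453871.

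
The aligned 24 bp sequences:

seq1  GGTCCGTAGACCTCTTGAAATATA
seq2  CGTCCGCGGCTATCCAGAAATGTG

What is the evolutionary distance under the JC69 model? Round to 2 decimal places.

The sequences differ at 10 of 24 sites (1, 7, 8, 10, 11, 12, 15, 16, 22, 24), so p = 10/24 ≈ 0.416667.
d = −(3/4) ln(1 − 4p/3) = −0.75 ln(1 − 0.555556) = −0.75 ln(0.444444)
  = −0.75 × (-0.810931) = 0.608198 substitutions/site.

0.61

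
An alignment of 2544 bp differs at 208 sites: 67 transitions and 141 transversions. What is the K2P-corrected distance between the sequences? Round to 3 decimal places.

0.087

P = 67/2544 ≈ 0.026336 and Q = 141/2544 ≈ 0.055425.
Under the Kimura two-parameter model, d = −½ ln(1 − 2P − Q) − ¼ ln(1 − 2Q).
1 − 2P − Q = 0.891903, giving −½ ln(0.891903) = 0.057199.
1 − 2Q = 0.88915, giving −¼ ln(0.88915) = 0.029372.
d = 0.057199 + 0.029372 = 0.086571.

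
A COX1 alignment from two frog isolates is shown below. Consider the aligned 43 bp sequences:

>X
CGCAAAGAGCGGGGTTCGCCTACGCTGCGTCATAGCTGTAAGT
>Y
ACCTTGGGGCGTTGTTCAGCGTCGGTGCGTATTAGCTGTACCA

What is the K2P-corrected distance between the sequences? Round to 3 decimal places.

Of 43 sites, 3 differences are transitions and 15 are transversions, so P = 3/43 ≈ 0.069767 and Q = 15/43 ≈ 0.348837.
Under the Kimura two-parameter model, d = −½ ln(1 − 2P − Q) − ¼ ln(1 − 2Q).
1 − 2P − Q = 0.511629, giving −½ ln(0.511629) = 0.335078.
1 − 2Q = 0.302326, giving −¼ ln(0.302326) = 0.299062.
d = 0.335078 + 0.299062 = 0.634140.

0.634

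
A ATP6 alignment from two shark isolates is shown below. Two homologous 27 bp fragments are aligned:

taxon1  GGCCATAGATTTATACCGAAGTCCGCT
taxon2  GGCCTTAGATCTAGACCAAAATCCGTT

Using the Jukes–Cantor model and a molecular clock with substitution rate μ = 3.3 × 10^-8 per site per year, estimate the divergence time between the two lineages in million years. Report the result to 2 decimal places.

3.99

The sequences differ at 6 of 27 sites (5, 11, 14, 18, 21, 26), so p = 6/27 ≈ 0.222222.
d = −(3/4) ln(1 − 4p/3) = −0.75 ln(1 − 0.296296) = −0.75 ln(0.703704)
  = −0.75 × (-0.351397) = 0.263548 substitutions/site.
Under a molecular clock d = 2μt, so t = d/(2μ) = 0.263548 / (2 × 3.3 × 10^-8) = 3.99 million years.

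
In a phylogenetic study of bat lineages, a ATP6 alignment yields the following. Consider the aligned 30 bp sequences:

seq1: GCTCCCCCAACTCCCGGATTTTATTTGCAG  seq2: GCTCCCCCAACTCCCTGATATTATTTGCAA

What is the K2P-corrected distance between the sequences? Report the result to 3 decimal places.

Of 30 sites, 1 differences are transitions and 2 are transversions, so P = 1/30 ≈ 0.033333 and Q = 2/30 ≈ 0.066667.
Under the Kimura two-parameter model, d = −½ ln(1 − 2P − Q) − ¼ ln(1 − 2Q).
1 − 2P − Q = 0.866667, giving −½ ln(0.866667) = 0.071550.
1 − 2Q = 0.866666, giving −¼ ln(0.866666) = 0.035775.
d = 0.071550 + 0.035775 = 0.107325.

0.107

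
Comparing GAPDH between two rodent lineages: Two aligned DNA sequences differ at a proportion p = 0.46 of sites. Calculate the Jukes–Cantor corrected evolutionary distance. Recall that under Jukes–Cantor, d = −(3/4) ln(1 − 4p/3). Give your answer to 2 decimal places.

d = −(3/4) ln(1 − 4p/3) = −0.75 ln(1 − 0.613333) = −0.75 ln(0.386667)
  = −0.75 × (-0.950191) = 0.712643 substitutions/site.

0.71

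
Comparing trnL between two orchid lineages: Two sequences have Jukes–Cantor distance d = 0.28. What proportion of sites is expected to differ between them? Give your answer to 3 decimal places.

p = (3/4)(1 − e^(−4d/3)) = 0.75 × (1 − e^(-0.373333)) = 0.75 × (1 − 0.688436) = 0.233673.

0.234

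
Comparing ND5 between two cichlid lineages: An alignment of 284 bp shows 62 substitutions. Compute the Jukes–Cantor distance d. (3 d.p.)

0.258

p = 62/284 ≈ 0.21831.
d = −(3/4) ln(1 − 4p/3) = −0.75 ln(1 − 0.29108) = −0.75 ln(0.70892)
  = −0.75 × (-0.344013) = 0.258010 substitutions/site.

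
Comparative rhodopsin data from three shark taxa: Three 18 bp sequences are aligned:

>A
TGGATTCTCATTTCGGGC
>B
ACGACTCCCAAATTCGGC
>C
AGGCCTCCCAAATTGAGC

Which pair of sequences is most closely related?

A–B: 8/18 differ, p = 0.444, d = 0.673.
A–C: 8/18 differ, p = 0.444, d = 0.673.
B–C: 4/18 differ, p = 0.222, d = 0.264.
The smallest distance is between B and C.

B and C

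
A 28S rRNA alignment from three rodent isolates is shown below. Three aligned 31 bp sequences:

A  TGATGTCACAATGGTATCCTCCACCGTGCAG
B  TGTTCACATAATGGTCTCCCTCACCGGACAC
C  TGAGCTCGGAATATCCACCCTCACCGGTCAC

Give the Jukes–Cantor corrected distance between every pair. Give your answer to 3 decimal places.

d(A,B) = 0.422, d(A,C) = 0.691, d(B,C) = 0.422

A–B: 10/31 sites differ → p ≈ 0.322581, d = −0.75 ln(1 − 0.430108) = 0.421731 ≈ 0.422.
A–C: 14/31 sites differ → p ≈ 0.451613, d = −0.75 ln(1 − 0.602151) = 0.691262 ≈ 0.691.
B–C: 10/31 sites differ → p ≈ 0.322581, d = −0.75 ln(1 − 0.430108) = 0.421731 ≈ 0.422.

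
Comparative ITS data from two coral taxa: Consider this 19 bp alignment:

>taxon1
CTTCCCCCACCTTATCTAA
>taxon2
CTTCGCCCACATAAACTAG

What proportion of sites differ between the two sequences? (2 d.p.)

The sequences differ at 5 of 19 positions (sites 5, 11, 13, 15, 19).
p = 5/19 = 0.263157… ≈ 0.26 (to 2 d.p.).

0.26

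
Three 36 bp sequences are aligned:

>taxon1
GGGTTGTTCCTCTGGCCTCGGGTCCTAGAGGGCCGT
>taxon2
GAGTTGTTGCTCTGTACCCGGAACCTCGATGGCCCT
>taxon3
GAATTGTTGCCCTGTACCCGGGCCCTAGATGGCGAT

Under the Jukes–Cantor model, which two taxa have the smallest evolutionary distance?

taxon1–taxon2: 10/36 differ, p = 0.278, d = 0.347.
taxon1–taxon3: 11/36 differ, p = 0.306, d = 0.392.
taxon2–taxon3: 7/36 differ, p = 0.194, d = 0.225.
The smallest distance is between taxon2 and taxon3.

taxon2 and taxon3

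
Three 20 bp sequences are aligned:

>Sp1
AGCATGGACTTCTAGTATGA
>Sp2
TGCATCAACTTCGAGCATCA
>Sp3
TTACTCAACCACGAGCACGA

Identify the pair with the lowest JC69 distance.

Sp1 and Sp2

Sp1–Sp2: 6/20 differ, p = 0.300, d = 0.383.
Sp1–Sp3: 11/20 differ, p = 0.550, d = 0.991.
Sp2–Sp3: 7/20 differ, p = 0.350, d = 0.471.
The smallest distance is between Sp1 and Sp2.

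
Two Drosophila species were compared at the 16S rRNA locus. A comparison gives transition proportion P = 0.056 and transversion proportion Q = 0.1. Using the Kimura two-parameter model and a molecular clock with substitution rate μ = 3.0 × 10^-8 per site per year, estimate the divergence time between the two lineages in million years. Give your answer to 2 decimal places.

2.92

Under the Kimura two-parameter model, d = −½ ln(1 − 2P − Q) − ¼ ln(1 − 2Q).
1 − 2P − Q = 0.788, giving −½ ln(0.788) = 0.119129.
1 − 2Q = 0.8, giving −¼ ln(0.8) = 0.055786.
d = 0.119129 + 0.055786 = 0.174915.
Under a molecular clock d = 2μt, so t = d/(2μ) = 0.174915 / (2 × 3.0 × 10^-8) = 2.92 million years.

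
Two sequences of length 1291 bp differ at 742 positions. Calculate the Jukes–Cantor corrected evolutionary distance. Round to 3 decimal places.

1.090

p = 742/1291 ≈ 0.574748.
d = −(3/4) ln(1 − 4p/3) = −0.75 ln(1 − 0.766331) = −0.75 ln(0.233669)
  = −0.75 × (-1.453850) = 1.090388 substitutions/site.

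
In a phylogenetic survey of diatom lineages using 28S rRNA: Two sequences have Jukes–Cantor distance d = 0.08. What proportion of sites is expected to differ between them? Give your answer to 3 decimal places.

0.076

p = (3/4)(1 − e^(−4d/3)) = 0.75 × (1 − e^(-0.106667)) = 0.75 × (1 − 0.898825) = 0.075881.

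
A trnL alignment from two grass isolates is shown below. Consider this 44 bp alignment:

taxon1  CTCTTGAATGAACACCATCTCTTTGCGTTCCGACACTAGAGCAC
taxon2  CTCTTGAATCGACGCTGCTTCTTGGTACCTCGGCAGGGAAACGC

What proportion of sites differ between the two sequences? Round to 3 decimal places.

0.455

The sequences differ at 20 of 44 positions.
p = 20/44 = 0.454545… ≈ 0.455 (to 3 d.p.).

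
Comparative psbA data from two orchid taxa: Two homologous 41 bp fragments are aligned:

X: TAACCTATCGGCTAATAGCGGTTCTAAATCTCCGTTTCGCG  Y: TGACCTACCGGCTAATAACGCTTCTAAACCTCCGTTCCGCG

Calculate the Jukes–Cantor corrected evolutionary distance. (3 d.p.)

The sequences differ at 6 of 41 sites (2, 8, 18, 21, 29, 37), so p = 6/41 ≈ 0.146341.
d = −(3/4) ln(1 − 4p/3) = −0.75 ln(1 − 0.195121) = −0.75 ln(0.804879)
  = −0.75 × (-0.217063) = 0.162797 substitutions/site.

0.163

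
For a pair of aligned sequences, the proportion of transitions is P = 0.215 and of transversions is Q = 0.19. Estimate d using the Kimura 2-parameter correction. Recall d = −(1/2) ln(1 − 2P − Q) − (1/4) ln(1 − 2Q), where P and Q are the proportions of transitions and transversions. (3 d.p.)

Under the Kimura two-parameter model, d = −½ ln(1 − 2P − Q) − ¼ ln(1 − 2Q).
1 − 2P − Q = 0.38, giving −½ ln(0.38) = 0.483792.
1 − 2Q = 0.62, giving −¼ ln(0.62) = 0.119509.
d = 0.483792 + 0.119509 = 0.603301.

0.603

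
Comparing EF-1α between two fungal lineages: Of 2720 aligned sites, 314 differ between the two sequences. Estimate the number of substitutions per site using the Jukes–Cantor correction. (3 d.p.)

p = 314/2720 ≈ 0.115441.
d = −(3/4) ln(1 − 4p/3) = −0.75 ln(1 − 0.153921) = −0.75 ln(0.846079)
  = −0.75 × (-0.167143) = 0.125357 substitutions/site.

0.125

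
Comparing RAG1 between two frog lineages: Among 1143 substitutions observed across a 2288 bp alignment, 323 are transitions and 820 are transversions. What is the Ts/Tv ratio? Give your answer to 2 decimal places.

0.39

R = 323/820 = 0.393902… ≈ 0.39 (to 2 d.p.).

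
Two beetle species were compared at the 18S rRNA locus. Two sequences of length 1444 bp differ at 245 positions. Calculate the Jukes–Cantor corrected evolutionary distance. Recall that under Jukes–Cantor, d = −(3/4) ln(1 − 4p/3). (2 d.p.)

0.19

p = 245/1444 ≈ 0.169668.
d = −(3/4) ln(1 − 4p/3) = −0.75 ln(1 − 0.226224) = −0.75 ln(0.773776)
  = −0.75 × (-0.256473) = 0.192355 substitutions/site.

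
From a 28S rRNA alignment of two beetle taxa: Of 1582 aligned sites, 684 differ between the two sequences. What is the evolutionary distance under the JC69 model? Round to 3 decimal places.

p = 684/1582 ≈ 0.432364.
d = −(3/4) ln(1 − 4p/3) = −0.75 ln(1 − 0.576485) = −0.75 ln(0.423515)
  = −0.75 × (-0.859166) = 0.644375 substitutions/site.

0.644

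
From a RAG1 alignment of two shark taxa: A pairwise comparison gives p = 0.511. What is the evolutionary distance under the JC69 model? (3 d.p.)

d = −(3/4) ln(1 − 4p/3) = −0.75 ln(1 − 0.681333) = −0.75 ln(0.318667)
  = −0.75 × (-1.143609) = 0.857707 substitutions/site.

0.858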